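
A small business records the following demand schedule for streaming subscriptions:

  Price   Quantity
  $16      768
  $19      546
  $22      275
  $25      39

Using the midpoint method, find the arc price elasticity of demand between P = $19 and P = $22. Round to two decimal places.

-4.51

At P = 19, Q = 546; at P = 22, Q = 275.
ΔQ = -271, ΔP = 3. Midpoints: P̄ = 20.50, Q̄ = 410.5.
ε = (ΔQ/ΔP)(P̄/Q̄) = (-271/3)(20.50/410.5).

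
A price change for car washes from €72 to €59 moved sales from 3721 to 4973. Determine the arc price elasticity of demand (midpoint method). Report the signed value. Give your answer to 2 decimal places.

-1.45

ΔQ = 4973 − 3721 = 1252; ΔP = 59 − 72 = -13.
Midpoints: P̄ = 65.50, Q̄ = 4347.0.
ε = (ΔQ/ΔP)(P̄/Q̄) = (1252/-13)(65.50/4347.0).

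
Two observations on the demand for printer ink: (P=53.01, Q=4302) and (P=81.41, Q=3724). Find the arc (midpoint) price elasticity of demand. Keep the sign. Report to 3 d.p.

ΔQ = 3724 − 4302 = -578; ΔP = 81.41 − 53.01 = 28.4.
Midpoints: P̄ = 67.21, Q̄ = 4013.0.
ε = (ΔQ/ΔP)(P̄/Q̄) = (-578/28.4)(67.21/4013.0).

-0.341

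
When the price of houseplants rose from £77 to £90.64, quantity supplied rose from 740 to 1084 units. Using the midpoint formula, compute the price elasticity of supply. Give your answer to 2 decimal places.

ΔQ = 1084 − 740 = 344; ΔP = 90.64 − 77 = 13.64.
Midpoints: P̄ = 83.82, Q̄ = 912.0.
ε_s = (ΔQ/ΔP)(P̄/Q̄) = (344/13.64)(83.82/912.0).

2.32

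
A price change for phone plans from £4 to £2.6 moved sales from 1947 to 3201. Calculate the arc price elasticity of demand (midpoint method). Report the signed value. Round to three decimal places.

-1.148

ΔQ = 3201 − 1947 = 1254; ΔP = 2.6 − 4 = -1.4.
Midpoints: P̄ = 3.30, Q̄ = 2574.0.
ε = (ΔQ/ΔP)(P̄/Q̄) = (1254/-1.4)(3.30/2574.0).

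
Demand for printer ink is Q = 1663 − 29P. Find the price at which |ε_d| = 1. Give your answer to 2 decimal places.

28.67

For linear demand Q = a − bP, ε = −bP/(a − bP). |ε| = 1 when bP = a − bP, i.e. P = a/(2b).
P = 1663/(2·29) = 1663/58 = 28.6724.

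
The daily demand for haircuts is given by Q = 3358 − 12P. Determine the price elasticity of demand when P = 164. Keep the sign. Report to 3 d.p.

At P = 164, Q = 1390.
dQ/dP = −12.
ε = (dQ/dP)(P/Q) = (-12)(164/1390).

-1.416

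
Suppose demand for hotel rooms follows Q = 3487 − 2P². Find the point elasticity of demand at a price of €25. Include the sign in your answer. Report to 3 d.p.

-1.118

At P = 25, Q = 2237.
dQ/dP = −4P = -100.
ε = (dQ/dP)(P/Q) = (-100)(25/2237).
|ε| > 1, so demand is elastic at this price.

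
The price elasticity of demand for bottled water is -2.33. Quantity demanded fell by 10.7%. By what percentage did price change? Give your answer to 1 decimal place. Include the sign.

%ΔP ≈ %ΔQ / ε = (-10.7%)/(-2.33) = 4.59%.

4.6%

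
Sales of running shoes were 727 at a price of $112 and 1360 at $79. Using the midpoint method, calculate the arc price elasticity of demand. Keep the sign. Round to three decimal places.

-1.755

ΔQ = 1360 − 727 = 633; ΔP = 79 − 112 = -33.
Midpoints: P̄ = 95.50, Q̄ = 1043.5.
ε = (ΔQ/ΔP)(P̄/Q̄) = (633/-33)(95.50/1043.5).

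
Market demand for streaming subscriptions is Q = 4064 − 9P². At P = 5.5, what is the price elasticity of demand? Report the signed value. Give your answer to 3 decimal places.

At P = 5.5, Q = 3791.750.
dQ/dP = −18P = -99.
ε = (dQ/dP)(P/Q) = (-99)(5.5/3791.750).

-0.144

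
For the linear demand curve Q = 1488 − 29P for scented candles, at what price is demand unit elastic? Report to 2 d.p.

For linear demand Q = a − bP, ε = −bP/(a − bP). |ε| = 1 when bP = a − bP, i.e. P = a/(2b).
P = 1488/(2·29) = 1488/58 = 25.6552.

25.66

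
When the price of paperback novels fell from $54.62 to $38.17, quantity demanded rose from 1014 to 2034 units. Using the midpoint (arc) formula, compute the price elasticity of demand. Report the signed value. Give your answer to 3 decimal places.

ΔQ = 2034 − 1014 = 1020; ΔP = 38.17 − 54.62 = -16.45.
Midpoints: P̄ = 46.39, Q̄ = 1524.0.
ε = (ΔQ/ΔP)(P̄/Q̄) = (1020/-16.45)(46.39/1524.0).

-1.888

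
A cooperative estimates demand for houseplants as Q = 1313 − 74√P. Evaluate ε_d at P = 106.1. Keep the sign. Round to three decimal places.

-0.692

At P = 106.1, Q = 550.764.
dQ/dP = −74/(2√P) = -3.592.
ε = (dQ/dP)(P/Q) = (-3.592)(106.1/550.764).
|ε| < 1, so demand is inelastic at this price.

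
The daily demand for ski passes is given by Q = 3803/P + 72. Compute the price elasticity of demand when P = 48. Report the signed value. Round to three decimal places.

At P = 48, Q = 151.229.
dQ/dP = −3803/P² = -1.651.
ε = (dQ/dP)(P/Q) = (-1.651)(48/151.229).
|ε| < 1, so demand is inelastic at this price.

-0.524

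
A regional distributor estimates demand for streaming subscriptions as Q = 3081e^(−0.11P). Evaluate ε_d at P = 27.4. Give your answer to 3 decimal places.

At P = 27.4, Q = 151.261.
dQ/dP = −0.11·3081e^(−0.11P) = −0.11Q = -16.639.
ε = (dQ/dP)(P/Q) = (-16.639)(27.4/151.261).

-3.014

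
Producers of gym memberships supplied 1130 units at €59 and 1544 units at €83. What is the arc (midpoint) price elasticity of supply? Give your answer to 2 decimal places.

ΔQ = 1544 − 1130 = 414; ΔP = 83 − 59 = 24.
Midpoints: P̄ = 71.00, Q̄ = 1337.0.
ε_s = (ΔQ/ΔP)(P̄/Q̄) = (414/24)(71.00/1337.0).

0.92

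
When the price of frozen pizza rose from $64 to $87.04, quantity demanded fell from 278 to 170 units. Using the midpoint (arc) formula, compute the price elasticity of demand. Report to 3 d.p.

ΔQ = 170 − 278 = -108; ΔP = 87.04 − 64 = 23.04.
Midpoints: P̄ = 75.52, Q̄ = 224.0.
ε = (ΔQ/ΔP)(P̄/Q̄) = (-108/23.04)(75.52/224.0).

-1.580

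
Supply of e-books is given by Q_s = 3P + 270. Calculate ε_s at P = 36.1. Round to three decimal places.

At P = 36.1, Q_s = 378.30.
dQ_s/dP = 3.
ε_s = (dQ_s/dP)(P/Q_s) = (3)(36.1/378.30).

0.286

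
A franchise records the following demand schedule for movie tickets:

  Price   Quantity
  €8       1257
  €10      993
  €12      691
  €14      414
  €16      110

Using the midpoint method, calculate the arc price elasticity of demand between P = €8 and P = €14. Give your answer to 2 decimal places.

-1.85

At P = 8, Q = 1257; at P = 14, Q = 414.
ΔQ = -843, ΔP = 6. Midpoints: P̄ = 11.00, Q̄ = 835.5.
ε = (ΔQ/ΔP)(P̄/Q̄) = (-843/6)(11.00/835.5).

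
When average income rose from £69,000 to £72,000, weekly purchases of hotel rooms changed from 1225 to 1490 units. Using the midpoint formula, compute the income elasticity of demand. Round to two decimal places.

ΔQ = 265, ΔI = 3000. Midpoints: Ī = 70,500, Q̄ = 1357.5.
ε_I = (ΔQ/ΔI)(Ī/Q̄) = (265/3000)(70500/1357.5).

4.59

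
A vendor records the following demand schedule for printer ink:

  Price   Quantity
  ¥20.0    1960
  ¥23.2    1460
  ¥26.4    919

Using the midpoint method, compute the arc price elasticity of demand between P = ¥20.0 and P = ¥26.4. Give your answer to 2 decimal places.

At P = 20.0, Q = 1960; at P = 26.4, Q = 919.
ΔQ = -1041, ΔP = 6.4. Midpoints: P̄ = 23.20, Q̄ = 1439.5.
ε = (ΔQ/ΔP)(P̄/Q̄) = (-1041/6.4)(23.20/1439.5).

-2.62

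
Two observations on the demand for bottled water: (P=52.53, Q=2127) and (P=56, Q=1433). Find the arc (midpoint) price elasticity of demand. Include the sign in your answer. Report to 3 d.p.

ΔQ = 1433 − 2127 = -694; ΔP = 56 − 52.53 = 3.47.
Midpoints: P̄ = 54.27, Q̄ = 1780.0.
ε = (ΔQ/ΔP)(P̄/Q̄) = (-694/3.47)(54.27/1780.0).

-6.097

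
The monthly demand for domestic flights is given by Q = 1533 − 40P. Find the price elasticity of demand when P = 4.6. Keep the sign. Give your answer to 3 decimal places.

-0.136

At P = 4.6, Q = 1349.
dQ/dP = −40.
ε = (dQ/dP)(P/Q) = (-40)(4.6/1349).
|ε| < 1, so demand is inelastic at this price.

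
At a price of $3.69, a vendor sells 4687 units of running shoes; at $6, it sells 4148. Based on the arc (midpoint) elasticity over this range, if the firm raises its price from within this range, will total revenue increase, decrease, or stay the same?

increase

Arc ε = (-539/2.31)(4.84/4417.5) ≈ -0.256.
|ε| = 0.26 < 1, so demand is inelastic. A price rise therefore raises total revenue.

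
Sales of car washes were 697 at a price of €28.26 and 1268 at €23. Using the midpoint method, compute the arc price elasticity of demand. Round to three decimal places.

-2.832

ΔQ = 1268 − 697 = 571; ΔP = 23 − 28.26 = -5.26.
Midpoints: P̄ = 25.63, Q̄ = 982.5.
ε = (ΔQ/ΔP)(P̄/Q̄) = (571/-5.26)(25.63/982.5).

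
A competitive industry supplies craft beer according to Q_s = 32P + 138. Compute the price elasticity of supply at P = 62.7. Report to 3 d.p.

At P = 62.7, Q_s = 2144.40.
dQ_s/dP = 32.
ε_s = (dQ_s/dP)(P/Q_s) = (32)(62.7/2144.40).

0.936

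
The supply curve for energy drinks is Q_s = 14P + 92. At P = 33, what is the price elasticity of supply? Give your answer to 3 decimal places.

0.834

At P = 33, Q_s = 554.
dQ_s/dP = 14.
ε_s = (dQ_s/dP)(P/Q_s) = (14)(33/554).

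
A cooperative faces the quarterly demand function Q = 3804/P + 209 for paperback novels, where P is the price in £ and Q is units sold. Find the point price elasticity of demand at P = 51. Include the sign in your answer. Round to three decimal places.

At P = 51, Q = 283.588.
dQ/dP = −3804/P² = -1.463.
ε = (dQ/dP)(P/Q) = (-1.463)(51/283.588).
|ε| < 1, so demand is inelastic at this price.

-0.263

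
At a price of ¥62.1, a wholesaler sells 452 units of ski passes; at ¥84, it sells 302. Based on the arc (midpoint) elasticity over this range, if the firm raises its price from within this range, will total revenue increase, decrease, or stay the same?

Arc ε = (-150/21.9)(73.05/377.0) ≈ -1.327.
|ε| = 1.33 > 1, so demand is elastic. A price rise therefore reduces total revenue.

decrease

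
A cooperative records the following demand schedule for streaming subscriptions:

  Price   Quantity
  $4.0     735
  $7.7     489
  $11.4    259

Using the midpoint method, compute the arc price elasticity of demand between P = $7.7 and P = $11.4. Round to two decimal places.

-1.59

At P = 7.7, Q = 489; at P = 11.4, Q = 259.
ΔQ = -230, ΔP = 3.7. Midpoints: P̄ = 9.55, Q̄ = 374.0.
ε = (ΔQ/ΔP)(P̄/Q̄) = (-230/3.7)(9.55/374.0).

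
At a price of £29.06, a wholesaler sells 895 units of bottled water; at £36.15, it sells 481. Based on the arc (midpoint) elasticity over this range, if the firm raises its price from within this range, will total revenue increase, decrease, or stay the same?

Arc ε = (-414/7.09)(32.60/688.0) ≈ -2.767.
|ε| = 2.77 > 1, so demand is elastic. A price rise therefore reduces total revenue.

decrease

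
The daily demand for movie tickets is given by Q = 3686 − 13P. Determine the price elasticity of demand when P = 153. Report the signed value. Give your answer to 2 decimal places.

-1.17

At P = 153, Q = 1697.
dQ/dP = −13.
ε = (dQ/dP)(P/Q) = (-13)(153/1697).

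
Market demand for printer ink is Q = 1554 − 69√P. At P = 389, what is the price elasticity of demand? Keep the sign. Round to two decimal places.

-3.52

At P = 389, Q = 193.107.
dQ/dP = −69/(2√P) = -1.749.
ε = (dQ/dP)(P/Q) = (-1.749)(389/193.107).
|ε| > 1, so demand is elastic at this price.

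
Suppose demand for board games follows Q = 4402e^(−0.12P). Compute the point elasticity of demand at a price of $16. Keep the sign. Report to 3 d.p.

At P = 16, Q = 645.364.
dQ/dP = −0.12·4402e^(−0.12P) = −0.12Q = -77.444.
ε = (dQ/dP)(P/Q) = (-77.444)(16/645.364).
|ε| > 1, so demand is elastic at this price.

-1.920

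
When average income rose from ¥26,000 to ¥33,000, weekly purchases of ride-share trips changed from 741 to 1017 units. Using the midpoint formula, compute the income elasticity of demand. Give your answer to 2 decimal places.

ΔQ = 276, ΔI = 7000. Midpoints: Ī = 29,500, Q̄ = 879.0.
ε_I = (ΔQ/ΔI)(Ī/Q̄) = (276/7000)(29500/879.0).
ε_I > 0, so the good is normal.

1.32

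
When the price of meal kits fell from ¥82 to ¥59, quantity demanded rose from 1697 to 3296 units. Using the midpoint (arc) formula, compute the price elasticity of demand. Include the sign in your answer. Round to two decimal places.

ΔQ = 3296 − 1697 = 1599; ΔP = 59 − 82 = -23.
Midpoints: P̄ = 70.50, Q̄ = 2496.5.
ε = (ΔQ/ΔP)(P̄/Q̄) = (1599/-23)(70.50/2496.5).

-1.96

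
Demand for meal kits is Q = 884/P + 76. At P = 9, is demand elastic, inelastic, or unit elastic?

Q = 174.222, dQ/dP = -10.914.
ε = (dQ/dP)(P/Q) ≈ -0.564.
|ε| = 0.56 < 1.

inelastic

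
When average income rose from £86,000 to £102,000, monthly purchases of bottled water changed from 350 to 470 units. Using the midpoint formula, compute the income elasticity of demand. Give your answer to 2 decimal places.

ΔQ = 120, ΔI = 16000. Midpoints: Ī = 94,000, Q̄ = 410.0.
ε_I = (ΔQ/ΔI)(Ī/Q̄) = (120/16000)(94000/410.0).
ε_I > 0, so the good is normal.

1.72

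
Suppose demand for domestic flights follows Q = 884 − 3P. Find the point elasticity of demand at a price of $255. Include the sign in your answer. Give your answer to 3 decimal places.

At P = 255, Q = 119.
dQ/dP = −3.
ε = (dQ/dP)(P/Q) = (-3)(255/119).

-6.429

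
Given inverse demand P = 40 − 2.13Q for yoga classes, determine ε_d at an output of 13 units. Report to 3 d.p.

-0.445

At Q = 13, P = 40 − 2.13(13) = 12.31.
dP/dQ = −2.13, so dQ/dP = 1/(−2.13) = -0.469.
ε = (dQ/dP)(P/Q) = (-0.469)(12.31/13).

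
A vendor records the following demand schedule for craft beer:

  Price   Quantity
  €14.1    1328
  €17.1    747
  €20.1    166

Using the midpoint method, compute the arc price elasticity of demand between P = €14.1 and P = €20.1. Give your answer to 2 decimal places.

-4.43

At P = 14.1, Q = 1328; at P = 20.1, Q = 166.
ΔQ = -1162, ΔP = 6.0. Midpoints: P̄ = 17.10, Q̄ = 747.0.
ε = (ΔQ/ΔP)(P̄/Q̄) = (-1162/6.0)(17.10/747.0).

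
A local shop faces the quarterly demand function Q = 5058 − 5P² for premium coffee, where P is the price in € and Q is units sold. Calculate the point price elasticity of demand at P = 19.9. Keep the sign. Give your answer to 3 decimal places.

At P = 19.9, Q = 3077.950.
dQ/dP = −10P = -199.
ε = (dQ/dP)(P/Q) = (-199)(19.9/3077.950).

-1.287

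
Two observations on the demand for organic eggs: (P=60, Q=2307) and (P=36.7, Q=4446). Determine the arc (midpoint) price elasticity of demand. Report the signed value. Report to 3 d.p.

ΔQ = 4446 − 2307 = 2139; ΔP = 36.7 − 60 = -23.3.
Midpoints: P̄ = 48.35, Q̄ = 3376.5.
ε = (ΔQ/ΔP)(P̄/Q̄) = (2139/-23.3)(48.35/3376.5).

-1.315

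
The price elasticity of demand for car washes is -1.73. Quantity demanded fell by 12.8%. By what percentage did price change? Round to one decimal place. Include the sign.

7.4%

%ΔP ≈ %ΔQ / ε = (-12.8%)/(-1.73) = 7.40%.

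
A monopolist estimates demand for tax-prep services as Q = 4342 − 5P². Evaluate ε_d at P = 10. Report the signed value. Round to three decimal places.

-0.260

At P = 10, Q = 3842.
dQ/dP = −10P = -100.
ε = (dQ/dP)(P/Q) = (-100)(10/3842).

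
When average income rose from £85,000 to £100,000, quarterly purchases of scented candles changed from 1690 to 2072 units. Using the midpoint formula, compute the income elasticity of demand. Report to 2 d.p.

1.25

ΔQ = 382, ΔI = 15000. Midpoints: Ī = 92,500, Q̄ = 1881.0.
ε_I = (ΔQ/ΔI)(Ī/Q̄) = (382/15000)(92500/1881.0).
ε_I > 0, so the good is normal.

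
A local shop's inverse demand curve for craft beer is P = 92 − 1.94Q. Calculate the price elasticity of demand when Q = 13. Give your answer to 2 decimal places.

-2.65

At Q = 13, P = 92 − 1.94(13) = 66.78.
dP/dQ = −1.94, so dQ/dP = 1/(−1.94) = -0.515.
ε = (dQ/dP)(P/Q) = (-0.515)(66.78/13).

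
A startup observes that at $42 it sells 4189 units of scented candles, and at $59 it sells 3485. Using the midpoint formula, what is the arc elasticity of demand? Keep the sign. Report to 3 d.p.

ΔQ = 3485 − 4189 = -704; ΔP = 59 − 42 = 17.
Midpoints: P̄ = 50.50, Q̄ = 3837.0.
ε = (ΔQ/ΔP)(P̄/Q̄) = (-704/17)(50.50/3837.0).

-0.545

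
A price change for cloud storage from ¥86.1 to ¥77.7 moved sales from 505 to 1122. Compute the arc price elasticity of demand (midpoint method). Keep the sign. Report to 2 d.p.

ΔQ = 1122 − 505 = 617; ΔP = 77.7 − 86.1 = -8.4.
Midpoints: P̄ = 81.90, Q̄ = 813.5.
ε = (ΔQ/ΔP)(P̄/Q̄) = (617/-8.4)(81.90/813.5).

-7.39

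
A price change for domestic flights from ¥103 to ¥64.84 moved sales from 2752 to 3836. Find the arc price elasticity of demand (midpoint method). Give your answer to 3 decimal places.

ΔQ = 3836 − 2752 = 1084; ΔP = 64.84 − 103 = -38.16.
Midpoints: P̄ = 83.92, Q̄ = 3294.0.
ε = (ΔQ/ΔP)(P̄/Q̄) = (1084/-38.16)(83.92/3294.0).

-0.724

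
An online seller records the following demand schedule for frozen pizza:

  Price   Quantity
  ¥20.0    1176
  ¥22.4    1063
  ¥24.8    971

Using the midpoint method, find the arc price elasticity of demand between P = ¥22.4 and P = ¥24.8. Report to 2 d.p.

-0.89

At P = 22.4, Q = 1063; at P = 24.8, Q = 971.
ΔQ = -92, ΔP = 2.4. Midpoints: P̄ = 23.60, Q̄ = 1017.0.
ε = (ΔQ/ΔP)(P̄/Q̄) = (-92/2.4)(23.60/1017.0).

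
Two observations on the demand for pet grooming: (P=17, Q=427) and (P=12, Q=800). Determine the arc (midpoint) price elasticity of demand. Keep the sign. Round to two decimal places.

-1.76

ΔQ = 800 − 427 = 373; ΔP = 12 − 17 = -5.
Midpoints: P̄ = 14.50, Q̄ = 613.5.
ε = (ΔQ/ΔP)(P̄/Q̄) = (373/-5)(14.50/613.5).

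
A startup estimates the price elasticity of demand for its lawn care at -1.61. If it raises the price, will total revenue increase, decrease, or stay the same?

decrease

|ε| = 1.61 > 1, so demand is elastic. A price rise therefore reduces total revenue.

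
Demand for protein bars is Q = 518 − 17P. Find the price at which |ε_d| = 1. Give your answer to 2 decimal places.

For linear demand Q = a − bP, ε = −bP/(a − bP). |ε| = 1 when bP = a − bP, i.e. P = a/(2b).
P = 518/(2·17) = 518/34 = 15.2353.

15.24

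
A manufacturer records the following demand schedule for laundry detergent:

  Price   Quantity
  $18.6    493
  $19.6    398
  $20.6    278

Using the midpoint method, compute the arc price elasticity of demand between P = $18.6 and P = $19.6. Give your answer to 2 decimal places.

-4.07

At P = 18.6, Q = 493; at P = 19.6, Q = 398.
ΔQ = -95, ΔP = 1.0. Midpoints: P̄ = 19.10, Q̄ = 445.5.
ε = (ΔQ/ΔP)(P̄/Q̄) = (-95/1.0)(19.10/445.5).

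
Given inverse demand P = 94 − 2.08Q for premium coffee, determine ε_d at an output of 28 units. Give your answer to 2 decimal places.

-0.61

At Q = 28, P = 94 − 2.08(28) = 35.76.
dP/dQ = −2.08, so dQ/dP = 1/(−2.08) = -0.481.
ε = (dQ/dP)(P/Q) = (-0.481)(35.76/28).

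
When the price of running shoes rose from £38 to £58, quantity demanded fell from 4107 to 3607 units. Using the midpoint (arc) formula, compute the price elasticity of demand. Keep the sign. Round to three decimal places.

ΔQ = 3607 − 4107 = -500; ΔP = 58 − 38 = 20.
Midpoints: P̄ = 48.00, Q̄ = 3857.0.
ε = (ΔQ/ΔP)(P̄/Q̄) = (-500/20)(48.00/3857.0).

-0.311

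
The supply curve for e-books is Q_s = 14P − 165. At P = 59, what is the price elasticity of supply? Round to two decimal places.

At P = 59, Q_s = 661.
dQ_s/dP = 14.
ε_s = (dQ_s/dP)(P/Q_s) = (14)(59/661).

1.25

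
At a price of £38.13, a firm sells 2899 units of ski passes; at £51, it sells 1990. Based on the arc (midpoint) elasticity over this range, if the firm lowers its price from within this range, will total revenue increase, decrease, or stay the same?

increase

Arc ε = (-909/12.87)(44.56/2444.5) ≈ -1.288.
|ε| = 1.29 > 1, so demand is elastic. A price cut therefore raises total revenue.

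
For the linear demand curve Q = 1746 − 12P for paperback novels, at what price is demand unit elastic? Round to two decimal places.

72.75

For linear demand Q = a − bP, ε = −bP/(a − bP). |ε| = 1 when bP = a − bP, i.e. P = a/(2b).
P = 1746/(2·12) = 1746/24 = 72.7500.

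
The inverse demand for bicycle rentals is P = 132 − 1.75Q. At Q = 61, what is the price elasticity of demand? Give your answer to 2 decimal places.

-0.24

At Q = 61, P = 132 − 1.75(61) = 25.25.
dP/dQ = −1.75, so dQ/dP = 1/(−1.75) = -0.571.
ε = (dQ/dP)(P/Q) = (-0.571)(25.25/61).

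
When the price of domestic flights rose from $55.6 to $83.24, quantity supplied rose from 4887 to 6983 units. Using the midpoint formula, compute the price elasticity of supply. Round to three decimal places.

ΔQ = 6983 − 4887 = 2096; ΔP = 83.24 − 55.6 = 27.64.
Midpoints: P̄ = 69.42, Q̄ = 5935.0.
ε_s = (ΔQ/ΔP)(P̄/Q̄) = (2096/27.64)(69.42/5935.0).

0.887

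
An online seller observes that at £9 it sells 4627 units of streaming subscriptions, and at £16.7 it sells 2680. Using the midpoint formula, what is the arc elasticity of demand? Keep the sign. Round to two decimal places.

-0.89

ΔQ = 2680 − 4627 = -1947; ΔP = 16.7 − 9 = 7.7.
Midpoints: P̄ = 12.85, Q̄ = 3653.5.
ε = (ΔQ/ΔP)(P̄/Q̄) = (-1947/7.7)(12.85/3653.5).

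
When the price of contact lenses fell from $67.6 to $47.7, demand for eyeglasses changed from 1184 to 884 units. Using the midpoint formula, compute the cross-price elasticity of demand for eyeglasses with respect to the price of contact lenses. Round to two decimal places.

ΔQ_x = 884 − 1184 = -300; ΔP_y = 47.7 − 67.6 = -19.9.
Midpoints: P̄_y = 57.65, Q̄_x = 1034.0.
ε_xy = (ΔQ_x/ΔP_y)(P̄_y/Q̄_x) = (-300/-19.9)(57.65/1034.0).
ε_xy > 0, so the goods are substitutes.

0.84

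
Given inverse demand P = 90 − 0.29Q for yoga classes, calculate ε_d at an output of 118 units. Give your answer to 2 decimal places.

-1.63

At Q = 118, P = 90 − 0.29(118) = 55.78.
dP/dQ = −0.29, so dQ/dP = 1/(−0.29) = -3.448.
ε = (dQ/dP)(P/Q) = (-3.448)(55.78/118).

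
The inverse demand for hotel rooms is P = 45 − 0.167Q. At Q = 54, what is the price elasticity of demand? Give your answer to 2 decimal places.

At Q = 54, P = 45 − 0.167(54) = 35.98.
dP/dQ = −0.167, so dQ/dP = 1/(−0.167) = -5.988.
ε = (dQ/dP)(P/Q) = (-5.988)(35.98/54).

-3.99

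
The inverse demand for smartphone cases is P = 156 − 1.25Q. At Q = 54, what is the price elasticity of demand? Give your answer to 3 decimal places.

-1.311

At Q = 54, P = 156 − 1.25(54) = 88.50.
dP/dQ = −1.25, so dQ/dP = 1/(−1.25) = -0.800.
ε = (dQ/dP)(P/Q) = (-0.800)(88.50/54).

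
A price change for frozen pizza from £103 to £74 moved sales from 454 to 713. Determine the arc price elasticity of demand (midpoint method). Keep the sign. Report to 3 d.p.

-1.355

ΔQ = 713 − 454 = 259; ΔP = 74 − 103 = -29.
Midpoints: P̄ = 88.50, Q̄ = 583.5.
ε = (ΔQ/ΔP)(P̄/Q̄) = (259/-29)(88.50/583.5).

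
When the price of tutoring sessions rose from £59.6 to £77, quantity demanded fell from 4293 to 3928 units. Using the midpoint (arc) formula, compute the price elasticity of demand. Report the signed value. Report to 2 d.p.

ΔQ = 3928 − 4293 = -365; ΔP = 77 − 59.6 = 17.4.
Midpoints: P̄ = 68.30, Q̄ = 4110.5.
ε = (ΔQ/ΔP)(P̄/Q̄) = (-365/17.4)(68.30/4110.5).

-0.35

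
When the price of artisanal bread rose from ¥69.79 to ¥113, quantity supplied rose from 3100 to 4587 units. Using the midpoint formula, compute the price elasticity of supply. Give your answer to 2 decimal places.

ΔQ = 4587 − 3100 = 1487; ΔP = 113 − 69.79 = 43.21.
Midpoints: P̄ = 91.40, Q̄ = 3843.5.
ε_s = (ΔQ/ΔP)(P̄/Q̄) = (1487/43.21)(91.40/3843.5).

0.82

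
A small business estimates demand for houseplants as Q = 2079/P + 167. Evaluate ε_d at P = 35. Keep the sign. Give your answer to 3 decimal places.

-0.262

At P = 35, Q = 226.400.
dQ/dP = −2079/P² = -1.697.
ε = (dQ/dP)(P/Q) = (-1.697)(35/226.400).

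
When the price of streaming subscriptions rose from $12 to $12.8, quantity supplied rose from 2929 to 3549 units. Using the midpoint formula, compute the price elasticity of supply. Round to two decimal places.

ΔQ = 3549 − 2929 = 620; ΔP = 12.8 − 12 = 0.8.
Midpoints: P̄ = 12.40, Q̄ = 3239.0.
ε_s = (ΔQ/ΔP)(P̄/Q̄) = (620/0.8)(12.40/3239.0).

2.97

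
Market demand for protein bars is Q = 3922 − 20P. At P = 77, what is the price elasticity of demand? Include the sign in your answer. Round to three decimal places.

-0.647

At P = 77, Q = 2382.
dQ/dP = −20.
ε = (dQ/dP)(P/Q) = (-20)(77/2382).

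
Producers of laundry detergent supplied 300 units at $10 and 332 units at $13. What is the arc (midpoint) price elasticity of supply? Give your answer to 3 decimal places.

ΔQ = 332 − 300 = 32; ΔP = 13 − 10 = 3.
Midpoints: P̄ = 11.50, Q̄ = 316.0.
ε_s = (ΔQ/ΔP)(P̄/Q̄) = (32/3)(11.50/316.0).

0.388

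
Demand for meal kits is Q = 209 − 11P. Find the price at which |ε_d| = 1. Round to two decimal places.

9.50

For linear demand Q = a − bP, ε = −bP/(a − bP). |ε| = 1 when bP = a − bP, i.e. P = a/(2b).
P = 209/(2·11) = 209/22 = 9.5000.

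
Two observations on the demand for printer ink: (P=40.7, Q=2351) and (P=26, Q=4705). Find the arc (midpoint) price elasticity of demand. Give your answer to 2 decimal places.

ΔQ = 4705 − 2351 = 2354; ΔP = 26 − 40.7 = -14.7.
Midpoints: P̄ = 33.35, Q̄ = 3528.0.
ε = (ΔQ/ΔP)(P̄/Q̄) = (2354/-14.7)(33.35/3528.0).

-1.51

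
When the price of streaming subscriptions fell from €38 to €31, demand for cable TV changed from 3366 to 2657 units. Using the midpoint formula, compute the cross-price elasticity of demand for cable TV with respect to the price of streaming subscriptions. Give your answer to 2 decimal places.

1.16

ΔQ_x = 2657 − 3366 = -709; ΔP_y = 31 − 38 = -7.
Midpoints: P̄_y = 34.50, Q̄_x = 3011.5.
ε_xy = (ΔQ_x/ΔP_y)(P̄_y/Q̄_x) = (-709/-7)(34.50/3011.5).
ε_xy > 0, so the goods are substitutes.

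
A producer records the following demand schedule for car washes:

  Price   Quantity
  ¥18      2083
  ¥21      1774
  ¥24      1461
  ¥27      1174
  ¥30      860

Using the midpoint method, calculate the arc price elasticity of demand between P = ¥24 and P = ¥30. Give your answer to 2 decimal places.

-2.33

At P = 24, Q = 1461; at P = 30, Q = 860.
ΔQ = -601, ΔP = 6. Midpoints: P̄ = 27.00, Q̄ = 1160.5.
ε = (ΔQ/ΔP)(P̄/Q̄) = (-601/6)(27.00/1160.5).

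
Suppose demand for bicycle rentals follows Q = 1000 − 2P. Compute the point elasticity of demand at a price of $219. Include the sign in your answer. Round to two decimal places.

At P = 219, Q = 562.
dQ/dP = −2.
ε = (dQ/dP)(P/Q) = (-2)(219/562).

-0.78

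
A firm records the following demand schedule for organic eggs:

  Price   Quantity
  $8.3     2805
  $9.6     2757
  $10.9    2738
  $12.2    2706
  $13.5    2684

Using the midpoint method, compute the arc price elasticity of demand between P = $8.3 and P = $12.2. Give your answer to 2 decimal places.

At P = 8.3, Q = 2805; at P = 12.2, Q = 2706.
ΔQ = -99, ΔP = 3.9. Midpoints: P̄ = 10.25, Q̄ = 2755.5.
ε = (ΔQ/ΔP)(P̄/Q̄) = (-99/3.9)(10.25/2755.5).

-0.09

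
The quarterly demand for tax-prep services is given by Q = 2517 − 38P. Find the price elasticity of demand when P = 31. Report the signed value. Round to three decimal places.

-0.880

At P = 31, Q = 1339.
dQ/dP = −38.
ε = (dQ/dP)(P/Q) = (-38)(31/1339).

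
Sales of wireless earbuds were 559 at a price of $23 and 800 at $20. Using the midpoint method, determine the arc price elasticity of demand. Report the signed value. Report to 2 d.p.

-2.54

ΔQ = 800 − 559 = 241; ΔP = 20 − 23 = -3.
Midpoints: P̄ = 21.50, Q̄ = 679.5.
ε = (ΔQ/ΔP)(P̄/Q̄) = (241/-3)(21.50/679.5).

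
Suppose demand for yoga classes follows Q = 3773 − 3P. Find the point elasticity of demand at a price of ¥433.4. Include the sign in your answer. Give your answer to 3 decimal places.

-0.526

At P = 433.4, Q = 2472.800.
dQ/dP = −3.
ε = (dQ/dP)(P/Q) = (-3)(433.4/2472.800).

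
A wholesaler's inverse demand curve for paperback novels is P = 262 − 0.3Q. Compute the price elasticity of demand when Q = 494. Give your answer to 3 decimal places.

-0.768

At Q = 494, P = 262 − 0.3(494) = 113.80.
dP/dQ = −0.3, so dQ/dP = 1/(−0.3) = -3.333.
ε = (dQ/dP)(P/Q) = (-3.333)(113.80/494).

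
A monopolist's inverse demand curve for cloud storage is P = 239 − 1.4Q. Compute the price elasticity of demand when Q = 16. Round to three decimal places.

-9.670

At Q = 16, P = 239 − 1.4(16) = 216.60.
dP/dQ = −1.4, so dQ/dP = 1/(−1.4) = -0.714.
ε = (dQ/dP)(P/Q) = (-0.714)(216.60/16).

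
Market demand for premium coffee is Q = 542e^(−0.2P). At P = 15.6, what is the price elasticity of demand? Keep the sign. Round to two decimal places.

-3.12

At P = 15.6, Q = 23.933.
dQ/dP = −0.2·542e^(−0.2P) = −0.2Q = -4.787.
ε = (dQ/dP)(P/Q) = (-4.787)(15.6/23.933).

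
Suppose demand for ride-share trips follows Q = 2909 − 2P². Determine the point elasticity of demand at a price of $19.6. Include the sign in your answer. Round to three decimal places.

-0.718

At P = 19.6, Q = 2140.680.
dQ/dP = −4P = -78.400.
ε = (dQ/dP)(P/Q) = (-78.400)(19.6/2140.680).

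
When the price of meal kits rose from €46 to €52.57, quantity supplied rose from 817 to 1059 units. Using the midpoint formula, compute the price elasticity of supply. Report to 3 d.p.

ΔQ = 1059 − 817 = 242; ΔP = 52.57 − 46 = 6.57.
Midpoints: P̄ = 49.28, Q̄ = 938.0.
ε_s = (ΔQ/ΔP)(P̄/Q̄) = (242/6.57)(49.28/938.0).

1.935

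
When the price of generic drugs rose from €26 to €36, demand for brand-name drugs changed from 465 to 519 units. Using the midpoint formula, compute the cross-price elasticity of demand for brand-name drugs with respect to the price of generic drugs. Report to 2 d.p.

ΔQ_x = 519 − 465 = 54; ΔP_y = 36 − 26 = 10.
Midpoints: P̄_y = 31.00, Q̄_x = 492.0.
ε_xy = (ΔQ_x/ΔP_y)(P̄_y/Q̄_x) = (54/10)(31.00/492.0).

0.34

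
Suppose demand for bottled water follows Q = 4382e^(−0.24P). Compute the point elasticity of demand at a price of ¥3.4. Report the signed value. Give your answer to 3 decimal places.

At P = 3.4, Q = 1937.707.
dQ/dP = −0.24·4382e^(−0.24P) = −0.24Q = -465.050.
ε = (dQ/dP)(P/Q) = (-465.050)(3.4/1937.707).

-0.816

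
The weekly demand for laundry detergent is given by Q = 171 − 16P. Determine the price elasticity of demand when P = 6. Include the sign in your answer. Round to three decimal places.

-1.280

At P = 6, Q = 75.
dQ/dP = −16.
ε = (dQ/dP)(P/Q) = (-16)(6/75).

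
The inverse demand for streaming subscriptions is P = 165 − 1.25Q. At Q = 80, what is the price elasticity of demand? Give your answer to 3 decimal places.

-0.650

At Q = 80, P = 165 − 1.25(80) = 65.00.
dP/dQ = −1.25, so dQ/dP = 1/(−1.25) = -0.800.
ε = (dQ/dP)(P/Q) = (-0.800)(65.00/80).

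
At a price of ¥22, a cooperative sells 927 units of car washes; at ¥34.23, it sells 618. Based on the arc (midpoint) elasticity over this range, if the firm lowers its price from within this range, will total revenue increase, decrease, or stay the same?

Arc ε = (-309/12.23)(28.11/772.5) ≈ -0.920.
|ε| = 0.92 < 1, so demand is inelastic. A price cut therefore reduces total revenue.

decrease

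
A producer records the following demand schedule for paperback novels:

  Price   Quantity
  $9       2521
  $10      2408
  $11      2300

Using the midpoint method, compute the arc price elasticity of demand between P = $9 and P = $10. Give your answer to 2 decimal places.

-0.44

At P = 9, Q = 2521; at P = 10, Q = 2408.
ΔQ = -113, ΔP = 1. Midpoints: P̄ = 9.50, Q̄ = 2464.5.
ε = (ΔQ/ΔP)(P̄/Q̄) = (-113/1)(9.50/2464.5).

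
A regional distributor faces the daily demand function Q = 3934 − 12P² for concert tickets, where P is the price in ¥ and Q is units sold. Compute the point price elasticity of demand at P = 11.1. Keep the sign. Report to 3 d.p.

At P = 11.1, Q = 2455.480.
dQ/dP = −24P = -266.400.
ε = (dQ/dP)(P/Q) = (-266.400)(11.1/2455.480).
|ε| > 1, so demand is elastic at this price.

-1.204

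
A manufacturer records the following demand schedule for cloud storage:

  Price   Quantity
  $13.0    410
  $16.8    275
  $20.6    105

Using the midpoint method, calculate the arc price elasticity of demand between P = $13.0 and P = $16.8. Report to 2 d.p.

At P = 13.0, Q = 410; at P = 16.8, Q = 275.
ΔQ = -135, ΔP = 3.8. Midpoints: P̄ = 14.90, Q̄ = 342.5.
ε = (ΔQ/ΔP)(P̄/Q̄) = (-135/3.8)(14.90/342.5).

-1.55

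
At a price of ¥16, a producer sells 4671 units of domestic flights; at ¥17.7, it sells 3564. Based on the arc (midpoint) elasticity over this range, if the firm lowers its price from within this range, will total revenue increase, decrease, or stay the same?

Arc ε = (-1107/1.7)(16.85/4117.5) ≈ -2.665.
|ε| = 2.66 > 1, so demand is elastic. A price cut therefore raises total revenue.

increase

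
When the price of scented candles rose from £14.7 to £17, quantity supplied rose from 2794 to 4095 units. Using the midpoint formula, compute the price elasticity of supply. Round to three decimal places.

ΔQ = 4095 − 2794 = 1301; ΔP = 17 − 14.7 = 2.3.
Midpoints: P̄ = 15.85, Q̄ = 3444.5.
ε_s = (ΔQ/ΔP)(P̄/Q̄) = (1301/2.3)(15.85/3444.5).

2.603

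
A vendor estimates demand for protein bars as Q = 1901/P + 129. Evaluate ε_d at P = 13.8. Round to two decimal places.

At P = 13.8, Q = 266.754.
dQ/dP = −1901/P² = -9.982.
ε = (dQ/dP)(P/Q) = (-9.982)(13.8/266.754).
|ε| < 1, so demand is inelastic at this price.

-0.52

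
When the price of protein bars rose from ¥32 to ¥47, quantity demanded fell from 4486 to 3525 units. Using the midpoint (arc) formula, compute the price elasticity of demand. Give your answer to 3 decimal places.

-0.632

ΔQ = 3525 − 4486 = -961; ΔP = 47 − 32 = 15.
Midpoints: P̄ = 39.50, Q̄ = 4005.5.
ε = (ΔQ/ΔP)(P̄/Q̄) = (-961/15)(39.50/4005.5).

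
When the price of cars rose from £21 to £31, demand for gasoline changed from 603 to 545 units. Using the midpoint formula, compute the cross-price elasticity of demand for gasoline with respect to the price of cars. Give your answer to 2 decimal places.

-0.26

ΔQ_x = 545 − 603 = -58; ΔP_y = 31 − 21 = 10.
Midpoints: P̄_y = 26.00, Q̄_x = 574.0.
ε_xy = (ΔQ_x/ΔP_y)(P̄_y/Q̄_x) = (-58/10)(26.00/574.0).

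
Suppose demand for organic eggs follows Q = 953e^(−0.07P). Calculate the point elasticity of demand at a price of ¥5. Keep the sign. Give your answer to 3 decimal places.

-0.350

At P = 5, Q = 671.568.
dQ/dP = −0.07·953e^(−0.07P) = −0.07Q = -47.010.
ε = (dQ/dP)(P/Q) = (-47.010)(5/671.568).
|ε| < 1, so demand is inelastic at this price.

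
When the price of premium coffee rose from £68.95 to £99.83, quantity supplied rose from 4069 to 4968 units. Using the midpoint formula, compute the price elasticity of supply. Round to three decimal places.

0.544

ΔQ = 4968 − 4069 = 899; ΔP = 99.83 − 68.95 = 30.88.
Midpoints: P̄ = 84.39, Q̄ = 4518.5.
ε_s = (ΔQ/ΔP)(P̄/Q̄) = (899/30.88)(84.39/4518.5).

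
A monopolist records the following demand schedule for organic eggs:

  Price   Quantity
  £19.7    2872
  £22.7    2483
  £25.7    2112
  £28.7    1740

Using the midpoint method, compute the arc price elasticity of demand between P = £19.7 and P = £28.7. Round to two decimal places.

At P = 19.7, Q = 2872; at P = 28.7, Q = 1740.
ΔQ = -1132, ΔP = 9.0. Midpoints: P̄ = 24.20, Q̄ = 2306.0.
ε = (ΔQ/ΔP)(P̄/Q̄) = (-1132/9.0)(24.20/2306.0).

-1.32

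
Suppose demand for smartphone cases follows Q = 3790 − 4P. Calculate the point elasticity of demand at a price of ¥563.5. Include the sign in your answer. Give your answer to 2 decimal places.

-1.47

At P = 563.5, Q = 1536.
dQ/dP = −4.
ε = (dQ/dP)(P/Q) = (-4)(563.5/1536).
|ε| > 1, so demand is elastic at this price.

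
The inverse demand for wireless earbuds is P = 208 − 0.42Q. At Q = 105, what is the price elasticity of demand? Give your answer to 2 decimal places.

-3.72

At Q = 105, P = 208 − 0.42(105) = 163.90.
dP/dQ = −0.42, so dQ/dP = 1/(−0.42) = -2.381.
ε = (dQ/dP)(P/Q) = (-2.381)(163.90/105).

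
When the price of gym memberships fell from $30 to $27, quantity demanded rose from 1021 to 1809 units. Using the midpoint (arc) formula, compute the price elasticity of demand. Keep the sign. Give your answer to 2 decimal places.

-5.29

ΔQ = 1809 − 1021 = 788; ΔP = 27 − 30 = -3.
Midpoints: P̄ = 28.50, Q̄ = 1415.0.
ε = (ΔQ/ΔP)(P̄/Q̄) = (788/-3)(28.50/1415.0).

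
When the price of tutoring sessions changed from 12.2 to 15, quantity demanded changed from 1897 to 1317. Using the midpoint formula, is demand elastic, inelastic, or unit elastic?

elastic

Arc ε ≈ -1.753.
|ε| = 1.75 > 1.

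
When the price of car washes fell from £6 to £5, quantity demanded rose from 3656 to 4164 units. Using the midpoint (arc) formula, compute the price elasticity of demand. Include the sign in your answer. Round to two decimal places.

ΔQ = 4164 − 3656 = 508; ΔP = 5 − 6 = -1.
Midpoints: P̄ = 5.50, Q̄ = 3910.0.
ε = (ΔQ/ΔP)(P̄/Q̄) = (508/-1)(5.50/3910.0).

-0.71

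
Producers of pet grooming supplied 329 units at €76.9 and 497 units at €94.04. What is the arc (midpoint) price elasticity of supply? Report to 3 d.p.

2.028

ΔQ = 497 − 329 = 168; ΔP = 94.04 − 76.9 = 17.14.
Midpoints: P̄ = 85.47, Q̄ = 413.0.
ε_s = (ΔQ/ΔP)(P̄/Q̄) = (168/17.14)(85.47/413.0).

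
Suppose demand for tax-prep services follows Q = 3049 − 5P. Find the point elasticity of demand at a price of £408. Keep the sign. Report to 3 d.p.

-2.022

At P = 408, Q = 1009.
dQ/dP = −5.
ε = (dQ/dP)(P/Q) = (-5)(408/1009).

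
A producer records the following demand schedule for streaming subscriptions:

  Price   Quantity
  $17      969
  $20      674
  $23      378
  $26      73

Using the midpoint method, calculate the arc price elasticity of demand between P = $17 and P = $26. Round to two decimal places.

-4.11

At P = 17, Q = 969; at P = 26, Q = 73.
ΔQ = -896, ΔP = 9. Midpoints: P̄ = 21.50, Q̄ = 521.0.
ε = (ΔQ/ΔP)(P̄/Q̄) = (-896/9)(21.50/521.0).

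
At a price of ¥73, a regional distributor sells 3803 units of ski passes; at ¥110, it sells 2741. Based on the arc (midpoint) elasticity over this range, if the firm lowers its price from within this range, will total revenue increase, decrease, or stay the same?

Arc ε = (-1062/37)(91.50/3272.0) ≈ -0.803.
|ε| = 0.80 < 1, so demand is inelastic. A price cut therefore reduces total revenue.

decrease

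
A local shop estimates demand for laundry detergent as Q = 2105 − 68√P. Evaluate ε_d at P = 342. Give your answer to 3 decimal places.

At P = 342, Q = 847.460.
dQ/dP = −68/(2√P) = -1.839.
ε = (dQ/dP)(P/Q) = (-1.839)(342/847.460).
|ε| < 1, so demand is inelastic at this price.

-0.742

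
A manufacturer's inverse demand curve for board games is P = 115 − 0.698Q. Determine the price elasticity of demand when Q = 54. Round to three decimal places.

At Q = 54, P = 115 − 0.698(54) = 77.31.
dP/dQ = −0.698, so dQ/dP = 1/(−0.698) = -1.433.
ε = (dQ/dP)(P/Q) = (-1.433)(77.31/54).

-2.051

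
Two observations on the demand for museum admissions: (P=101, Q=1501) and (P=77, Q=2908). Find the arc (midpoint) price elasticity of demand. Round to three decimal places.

-2.367

ΔQ = 2908 − 1501 = 1407; ΔP = 77 − 101 = -24.
Midpoints: P̄ = 89.00, Q̄ = 2204.5.
ε = (ΔQ/ΔP)(P̄/Q̄) = (1407/-24)(89.00/2204.5).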